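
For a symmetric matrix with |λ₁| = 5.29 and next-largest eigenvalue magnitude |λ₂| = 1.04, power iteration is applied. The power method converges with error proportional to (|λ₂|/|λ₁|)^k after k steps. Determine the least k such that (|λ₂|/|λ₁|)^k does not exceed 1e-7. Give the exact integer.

|λ₂/λ₁| = 1.04/5.29 = 0.19660
Need k ≥ ln(1e-7) / ln(0.19660) = -16.1181 / -1.6266 ≈ 9.909
Smallest integer k satisfying the bound: 10

10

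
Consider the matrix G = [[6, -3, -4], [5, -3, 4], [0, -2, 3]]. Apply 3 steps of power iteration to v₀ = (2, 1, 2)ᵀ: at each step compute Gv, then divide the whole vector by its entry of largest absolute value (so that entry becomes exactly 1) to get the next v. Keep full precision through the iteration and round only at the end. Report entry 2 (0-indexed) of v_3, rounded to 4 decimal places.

Gv0 = (1.00000, 15.00000, 4.00000); divide by 15.00000 → v1 = (0.06667, 1.00000, 0.26667)
Gv1 = (-3.66667, -1.60000, -1.20000); divide by -3.66667 → v2 = (1.00000, 0.43636, 0.32727)
Gv2 = (3.38182, 5.00000, 0.10909); divide by 5.00000 → v3 = (0.67636, 1.00000, 0.02182)
Requested entry of v3: -6/-275 = 0.0218

0.0218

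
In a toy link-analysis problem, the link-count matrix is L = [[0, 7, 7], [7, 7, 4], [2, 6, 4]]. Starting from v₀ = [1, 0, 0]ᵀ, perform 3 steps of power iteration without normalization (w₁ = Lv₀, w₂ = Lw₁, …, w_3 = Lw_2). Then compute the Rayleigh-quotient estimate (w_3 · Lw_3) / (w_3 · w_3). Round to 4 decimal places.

λ ≈ 15.1816

w1 = Lv₀ = (0·1 + 7·0 + 7·0; 7·1 + 7·0 + 4·0; 2·1 + 6·0 + 4·0) = (0, 7, 2)
w2 = Lw1 = (0·0 + 7·7 + 7·2; 7·0 + 7·7 + 4·2; 2·0 + 6·7 + 4·2) = (63, 57, 50)
w3 = Lw2 = (749, 1040, 668)
Lw3 = (11956, 15195, 10410)
w3·Lw3 = 749·11956 + 1040·15195 + 668·10410 = 31711724; w3·w3 = 749·749 + 1040·1040 + 668·668 = 2088825
λ ≈ 31711724/2088825 = 15.1816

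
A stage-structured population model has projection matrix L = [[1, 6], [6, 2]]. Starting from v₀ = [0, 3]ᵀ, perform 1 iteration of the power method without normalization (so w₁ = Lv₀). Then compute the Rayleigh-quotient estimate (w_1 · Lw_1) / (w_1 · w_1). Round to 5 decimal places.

4.70000

w1 = Lv₀ = (1·0 + 6·3; 6·0 + 2·3) = (18, 6)
Lw1 = (54, 120)
w1·Lw1 = 18·54 + 6·120 = 1692; w1·w1 = 18·18 + 6·6 = 360
λ ≈ 1692/360 = 4.70000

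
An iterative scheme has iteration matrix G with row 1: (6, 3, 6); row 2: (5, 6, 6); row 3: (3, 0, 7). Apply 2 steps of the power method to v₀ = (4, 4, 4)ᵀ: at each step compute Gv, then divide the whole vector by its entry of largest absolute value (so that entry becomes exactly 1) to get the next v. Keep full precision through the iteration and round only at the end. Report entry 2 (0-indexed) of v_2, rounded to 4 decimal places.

Gv0 = (60.00000, 68.00000, 40.00000); divide by 68.00000 → v1 = (0.88235, 1.00000, 0.58824)
Gv1 = (11.82353, 13.94118, 6.76471); divide by 13.94118 → v2 = (0.84810, 1.00000, 0.48523)
Requested entry of v2: 460/948 = 0.4852

0.4852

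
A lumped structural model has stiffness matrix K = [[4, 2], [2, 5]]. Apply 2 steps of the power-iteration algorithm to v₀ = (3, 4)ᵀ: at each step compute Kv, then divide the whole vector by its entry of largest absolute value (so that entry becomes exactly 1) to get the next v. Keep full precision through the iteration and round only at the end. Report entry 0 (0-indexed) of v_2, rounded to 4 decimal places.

0.7765

Kv0 = (20.00000, 26.00000); divide by 26.00000 → v1 = (0.76923, 1.00000)
Kv1 = (5.07692, 6.53846); divide by 6.53846 → v2 = (0.77647, 1.00000)
Requested entry of v2: 132/170 = 0.7765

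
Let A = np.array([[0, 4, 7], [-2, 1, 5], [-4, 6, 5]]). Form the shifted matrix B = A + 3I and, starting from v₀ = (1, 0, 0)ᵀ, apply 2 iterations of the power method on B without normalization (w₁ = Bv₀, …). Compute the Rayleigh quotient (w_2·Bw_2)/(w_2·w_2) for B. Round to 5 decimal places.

B = A + 3I has rows (3, 4, 7); (-2, 4, 5); (-4, 6, 8)
w1 = Bv₀ = (3, -2, -4)
w2 = Bw1 = (-27, -34, -56)
Bw2 = (-609, -362, -544)
w2·Bw2 = 59215; w2·w2 = 5021; μ ≈ 59215/5021 = 11.79347

μ ≈ 11.79347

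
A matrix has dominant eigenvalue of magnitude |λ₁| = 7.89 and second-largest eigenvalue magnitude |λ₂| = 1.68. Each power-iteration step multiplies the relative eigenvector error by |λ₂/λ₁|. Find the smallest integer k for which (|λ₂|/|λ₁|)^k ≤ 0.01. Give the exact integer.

3

|λ₂/λ₁| = 1.68/7.89 = 0.21293
Need k ≥ ln(0.01) / ln(0.21293) = -4.6052 / -1.5468 ≈ 2.977
Smallest integer k satisfying the bound: 3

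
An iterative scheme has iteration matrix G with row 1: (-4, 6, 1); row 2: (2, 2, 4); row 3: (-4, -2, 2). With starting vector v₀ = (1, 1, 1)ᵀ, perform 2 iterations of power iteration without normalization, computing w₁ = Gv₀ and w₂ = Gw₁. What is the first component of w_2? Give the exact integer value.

32

w1 = Gv₀ = ((-4)·1 + 6·1 + 1·1; 2·1 + 2·1 + 4·1; (-4)·1 + (-2)·1 + 2·1) = (3, 8, -4)
w2 = Gw1 = ((-4)·3 + 6·8 + 1·(-4); 2·3 + 2·8 + 4·(-4); (-4)·3 + (-2)·8 + 2·(-4)) = (32, 6, -36)
The requested component of w2 is 32.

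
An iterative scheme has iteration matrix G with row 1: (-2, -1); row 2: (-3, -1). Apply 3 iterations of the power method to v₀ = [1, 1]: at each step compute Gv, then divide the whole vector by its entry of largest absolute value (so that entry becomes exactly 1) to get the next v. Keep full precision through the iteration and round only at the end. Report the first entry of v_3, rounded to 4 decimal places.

0.7674

Gv0 = (-3.00000, -4.00000); divide by -4.00000 → v1 = (0.75000, 1.00000)
Gv1 = (-2.50000, -3.25000); divide by -3.25000 → v2 = (0.76923, 1.00000)
Gv2 = (-2.53846, -3.30769); divide by -3.30769 → v3 = (0.76744, 1.00000)
Requested entry of v3: -33/-43 = 0.7674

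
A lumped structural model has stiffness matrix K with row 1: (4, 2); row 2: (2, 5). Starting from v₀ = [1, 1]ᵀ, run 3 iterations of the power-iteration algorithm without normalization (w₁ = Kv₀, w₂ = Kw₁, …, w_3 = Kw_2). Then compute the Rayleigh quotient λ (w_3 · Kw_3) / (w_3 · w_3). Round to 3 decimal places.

6.561

w1 = Kv₀ = (6, 7)
w2 = Kw1 = (38, 47)
w3 = Kw2 = (246, 311)
Kw3 = (1606, 2047)
w3·Kw3 = 246·1606 + 311·2047 = 1031693; w3·w3 = 246·246 + 311·311 = 157237
λ ≈ 1031693/157237 = 6.561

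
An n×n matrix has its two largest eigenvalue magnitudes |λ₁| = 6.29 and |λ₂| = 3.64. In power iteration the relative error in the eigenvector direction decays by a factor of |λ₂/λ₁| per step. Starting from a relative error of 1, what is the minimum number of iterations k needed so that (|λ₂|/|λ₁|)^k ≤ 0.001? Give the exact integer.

13

|λ₂/λ₁| = 3.64/6.29 = 0.57870
Need k ≥ ln(0.001) / ln(0.57870) = -6.9078 / -0.5470 ≈ 12.629
Smallest integer k satisfying the bound: 13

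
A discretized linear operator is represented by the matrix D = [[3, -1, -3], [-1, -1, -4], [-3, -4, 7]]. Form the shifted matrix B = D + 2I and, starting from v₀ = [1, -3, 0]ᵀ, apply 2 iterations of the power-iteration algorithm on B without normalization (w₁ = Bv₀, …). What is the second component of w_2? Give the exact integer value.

B = D + 2I has rows (5, -1, -3); (-1, 1, -4); (-3, -4, 9)
w1 = Bv₀ = (5·1 + (-1)·(-3) + (-3)·0; (-1)·1 + 1·(-3) + (-4)·0; (-3)·1 + (-4)·(-3) + 9·0) = (8, -4, 9)
w2 = Bw1 = (5·8 + (-1)·(-4) + (-3)·9; (-1)·8 + 1·(-4) + (-4)·9; (-3)·8 + (-4)·(-4) + 9·9) = (17, -48, 73)
Requested component of w2: -48

-48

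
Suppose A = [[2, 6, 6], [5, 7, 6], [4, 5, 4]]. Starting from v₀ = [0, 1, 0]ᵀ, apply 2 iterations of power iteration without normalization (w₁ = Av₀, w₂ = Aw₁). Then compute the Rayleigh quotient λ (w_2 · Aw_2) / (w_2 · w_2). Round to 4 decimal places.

λ ≈ 15.2530

w1 = Av₀ = (2·0 + 6·1 + 6·0; 5·0 + 7·1 + 6·0; 4·0 + 5·1 + 4·0) = (6, 7, 5)
w2 = Aw1 = (2·6 + 6·7 + 6·5; 5·6 + 7·7 + 6·5; 4·6 + 5·7 + 4·5) = (84, 109, 79)
Aw2 = (1296, 1657, 1197)
w2·Aw2 = 84·1296 + 109·1657 + 79·1197 = 384040; w2·w2 = 84·84 + 109·109 + 79·79 = 25178
λ ≈ 384040/25178 = 15.2530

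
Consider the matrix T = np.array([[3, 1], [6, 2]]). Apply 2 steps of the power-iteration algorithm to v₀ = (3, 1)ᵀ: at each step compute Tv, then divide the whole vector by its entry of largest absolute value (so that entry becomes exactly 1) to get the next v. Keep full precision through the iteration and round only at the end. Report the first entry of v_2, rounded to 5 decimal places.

Tv0 = (10.000000, 20.000000); divide by 20.000000 → v1 = (0.500000, 1.000000)
Tv1 = (2.500000, 5.000000); divide by 5.000000 → v2 = (0.500000, 1.000000)
Requested entry of v2: 50/100 = 0.50000

0.50000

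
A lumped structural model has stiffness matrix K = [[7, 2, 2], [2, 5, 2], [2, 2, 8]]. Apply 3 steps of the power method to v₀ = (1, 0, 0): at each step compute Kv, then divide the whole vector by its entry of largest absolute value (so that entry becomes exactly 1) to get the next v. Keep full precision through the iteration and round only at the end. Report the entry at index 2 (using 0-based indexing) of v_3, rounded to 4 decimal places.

0.8451

Kv0 = (7.00000, 2.00000, 2.00000); divide by 7.00000 → v1 = (1.00000, 0.28571, 0.28571)
Kv1 = (8.14286, 4.00000, 4.85714); divide by 8.14286 → v2 = (1.00000, 0.49123, 0.59649)
Kv2 = (9.17544, 5.64912, 7.75439); divide by 9.17544 → v3 = (1.00000, 0.61568, 0.84512)
Requested entry of v3: 442/523 = 0.8451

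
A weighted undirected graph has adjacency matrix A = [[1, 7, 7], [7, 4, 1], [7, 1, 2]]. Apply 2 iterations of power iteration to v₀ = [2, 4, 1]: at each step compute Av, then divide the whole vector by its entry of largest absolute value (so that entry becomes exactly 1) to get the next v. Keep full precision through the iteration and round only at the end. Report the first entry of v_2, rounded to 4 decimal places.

Av0 = (37.00000, 31.00000, 20.00000); divide by 37.00000 → v1 = (1.00000, 0.83784, 0.54054)
Av1 = (10.64865, 10.89189, 8.91892); divide by 10.89189 → v2 = (0.97767, 1.00000, 0.81886)
Requested entry of v2: 394/403 = 0.9777

0.9777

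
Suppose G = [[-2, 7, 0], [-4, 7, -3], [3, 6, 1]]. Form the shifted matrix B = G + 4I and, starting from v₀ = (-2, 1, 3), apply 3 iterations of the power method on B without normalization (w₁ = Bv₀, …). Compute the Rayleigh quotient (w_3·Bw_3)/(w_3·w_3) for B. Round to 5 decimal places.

μ ≈ 5.25534

B = G + 4I has rows (2, 7, 0); (-4, 11, -3); (3, 6, 5)
w1 = Bv₀ = (2·(-2) + 7·1 + 0·3; (-4)·(-2) + 11·1 + (-3)·3; 3·(-2) + 6·1 + 5·3) = (3, 10, 15)
w2 = Bw1 = (2·3 + 7·10 + 0·15; (-4)·3 + 11·10 + (-3)·15; 3·3 + 6·10 + 5·15) = (76, 53, 144)
w3 = Bw2 = (523, -153, 1266)
Bw3 = (-25, -7573, 6981)
w3·Bw3 = 9983540; w3·w3 = 1899694; μ ≈ 9983540/1899694 = 5.25534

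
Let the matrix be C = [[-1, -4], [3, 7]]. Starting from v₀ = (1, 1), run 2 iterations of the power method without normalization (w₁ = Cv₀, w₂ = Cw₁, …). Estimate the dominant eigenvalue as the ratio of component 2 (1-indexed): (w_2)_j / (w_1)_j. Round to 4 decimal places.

5.5000

w1 = Cv₀ = ((-1)·1 + (-4)·1; 3·1 + 7·1) = (-5, 10)
w2 = Cw1 = ((-1)·(-5) + (-4)·10; 3·(-5) + 7·10) = (-35, 55)
Ratio at component: 55 / 10 = 5.5000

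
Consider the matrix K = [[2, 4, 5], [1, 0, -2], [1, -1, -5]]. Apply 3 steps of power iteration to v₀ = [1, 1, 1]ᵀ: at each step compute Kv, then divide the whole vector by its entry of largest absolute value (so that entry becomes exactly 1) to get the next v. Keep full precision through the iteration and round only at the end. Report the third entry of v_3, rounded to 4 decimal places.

Kv0 = (11.00000, -1.00000, -5.00000); divide by 11.00000 → v1 = (1.00000, -0.09091, -0.45455)
Kv1 = (-0.63636, 1.90909, 3.36364); divide by 3.36364 → v2 = (-0.18919, 0.56757, 1.00000)
Kv2 = (6.89189, -2.18919, -5.75676); divide by 6.89189 → v3 = (1.00000, -0.31765, -0.83529)
Requested entry of v3: -213/255 = -0.8353

-0.8353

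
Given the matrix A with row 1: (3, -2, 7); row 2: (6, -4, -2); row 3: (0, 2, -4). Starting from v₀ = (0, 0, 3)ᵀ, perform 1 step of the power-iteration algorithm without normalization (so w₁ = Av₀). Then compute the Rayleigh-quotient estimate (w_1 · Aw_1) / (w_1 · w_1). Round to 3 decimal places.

-2.681

w1 = Av₀ = (3·0 + (-2)·0 + 7·3; 6·0 + (-4)·0 + (-2)·3; 0·0 + 2·0 + (-4)·3) = (21, -6, -12)
Aw1 = (-9, 174, 36)
w1·Aw1 = 21·(-9) + (-6)·174 + (-12)·36 = -1665; w1·w1 = 21·21 + (-6)·(-6) + (-12)·(-12) = 621
λ ≈ -1665/621 = -2.681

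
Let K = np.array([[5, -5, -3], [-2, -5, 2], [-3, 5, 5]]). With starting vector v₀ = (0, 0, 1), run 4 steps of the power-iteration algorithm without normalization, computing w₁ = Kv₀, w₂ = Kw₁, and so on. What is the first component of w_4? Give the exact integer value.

-3610

w1 = Kv₀ = (-3, 2, 5)
w2 = Kw1 = (-40, 6, 44)
w3 = Kw2 = (-362, 138, 370)
w4 = Kw3 = (-3610, 774, 3626)
The requested component of w4 is -3610.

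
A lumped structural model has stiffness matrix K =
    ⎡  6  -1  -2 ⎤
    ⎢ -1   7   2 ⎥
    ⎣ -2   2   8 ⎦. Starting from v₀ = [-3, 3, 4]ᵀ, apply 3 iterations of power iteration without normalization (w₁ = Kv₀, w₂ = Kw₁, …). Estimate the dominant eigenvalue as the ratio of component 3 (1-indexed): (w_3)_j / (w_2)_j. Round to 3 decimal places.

10.679

w1 = Kv₀ = (6·(-3) + (-1)·3 + (-2)·4; (-1)·(-3) + 7·3 + 2·4; (-2)·(-3) + 2·3 + 8·4) = (-29, 32, 44)
w2 = Kw1 = (6·(-29) + (-1)·32 + (-2)·44; (-1)·(-29) + 7·32 + 2·44; (-2)·(-29) + 2·32 + 8·44) = (-294, 341, 474)
w3 = Kw2 = (-3053, 3629, 5062)
Ratio at component: 5062 / 474 = 10.679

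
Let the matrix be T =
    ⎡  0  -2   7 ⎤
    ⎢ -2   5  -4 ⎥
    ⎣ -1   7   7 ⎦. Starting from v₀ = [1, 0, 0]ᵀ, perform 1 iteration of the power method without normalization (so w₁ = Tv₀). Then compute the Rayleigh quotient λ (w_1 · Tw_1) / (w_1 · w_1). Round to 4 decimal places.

6.6000

w1 = Tv₀ = (0, -2, -1)
Tw1 = (-3, -6, -21)
w1·Tw1 = 0·(-3) + (-2)·(-6) + (-1)·(-21) = 33; w1·w1 = 0·0 + (-2)·(-2) + (-1)·(-1) = 5
λ ≈ 33/5 = 6.6000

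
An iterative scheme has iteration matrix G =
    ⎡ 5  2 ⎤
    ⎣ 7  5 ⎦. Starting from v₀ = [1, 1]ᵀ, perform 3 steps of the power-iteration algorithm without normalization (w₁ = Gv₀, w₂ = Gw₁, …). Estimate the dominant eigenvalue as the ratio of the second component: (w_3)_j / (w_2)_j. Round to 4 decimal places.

8.7890

w1 = Gv₀ = (5·1 + 2·1; 7·1 + 5·1) = (7, 12)
w2 = Gw1 = (5·7 + 2·12; 7·7 + 5·12) = (59, 109)
w3 = Gw2 = (513, 958)
Ratio at component: 958 / 109 = 8.7890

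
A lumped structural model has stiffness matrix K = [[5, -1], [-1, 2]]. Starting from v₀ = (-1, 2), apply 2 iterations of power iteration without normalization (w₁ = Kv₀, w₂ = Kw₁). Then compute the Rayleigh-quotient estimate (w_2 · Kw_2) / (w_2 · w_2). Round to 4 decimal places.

w1 = Kv₀ = (5·(-1) + (-1)·2; (-1)·(-1) + 2·2) = (-7, 5)
w2 = Kw1 = (5·(-7) + (-1)·5; (-1)·(-7) + 2·5) = (-40, 17)
Kw2 = (-217, 74)
w2·Kw2 = (-40)·(-217) + 17·74 = 9938; w2·w2 = (-40)·(-40) + 17·17 = 1889
λ ≈ 9938/1889 = 5.2610

λ ≈ 5.2610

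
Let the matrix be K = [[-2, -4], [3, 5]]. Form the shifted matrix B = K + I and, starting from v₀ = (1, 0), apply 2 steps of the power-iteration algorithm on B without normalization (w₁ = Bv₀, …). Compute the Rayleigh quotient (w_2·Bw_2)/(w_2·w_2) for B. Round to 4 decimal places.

4.0289

B = K + I has rows (-1, -4); (3, 6)
w1 = Bv₀ = ((-1)·1 + (-4)·0; 3·1 + 6·0) = (-1, 3)
w2 = Bw1 = ((-1)·(-1) + (-4)·3; 3·(-1) + 6·3) = (-11, 15)
Bw2 = (-49, 57)
w2·Bw2 = 1394; w2·w2 = 346; μ ≈ 1394/346 = 4.0289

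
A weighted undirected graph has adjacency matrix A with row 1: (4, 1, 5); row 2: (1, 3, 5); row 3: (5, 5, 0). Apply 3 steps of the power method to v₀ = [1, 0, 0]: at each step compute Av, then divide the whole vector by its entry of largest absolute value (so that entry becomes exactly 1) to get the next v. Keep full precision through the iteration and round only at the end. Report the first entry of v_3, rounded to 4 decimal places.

Av0 = (4.00000, 1.00000, 5.00000); divide by 5.00000 → v1 = (0.80000, 0.20000, 1.00000)
Av1 = (8.40000, 6.40000, 5.00000); divide by 8.40000 → v2 = (1.00000, 0.76190, 0.59524)
Av2 = (7.73810, 6.26190, 8.80952); divide by 8.80952 → v3 = (0.87838, 0.71081, 1.00000)
Requested entry of v3: 325/370 = 0.8784

0.8784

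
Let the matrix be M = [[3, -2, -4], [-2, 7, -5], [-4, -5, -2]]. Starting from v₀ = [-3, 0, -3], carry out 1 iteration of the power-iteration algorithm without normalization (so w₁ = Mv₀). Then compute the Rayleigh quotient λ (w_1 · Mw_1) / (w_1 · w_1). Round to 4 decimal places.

λ ≈ -2.5814

w1 = Mv₀ = (3, 21, 18)
Mw1 = (-105, 51, -153)
w1·Mw1 = 3·(-105) + 21·51 + 18·(-153) = -1998; w1·w1 = 3·3 + 21·21 + 18·18 = 774
λ ≈ -1998/774 = -2.5814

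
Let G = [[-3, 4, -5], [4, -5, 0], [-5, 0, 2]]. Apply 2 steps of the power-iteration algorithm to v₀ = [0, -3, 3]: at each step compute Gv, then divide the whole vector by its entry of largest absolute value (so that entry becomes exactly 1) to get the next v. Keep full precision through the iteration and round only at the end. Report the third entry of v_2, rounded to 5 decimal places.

Gv0 = (-27.000000, 15.000000, 6.000000); divide by -27.000000 → v1 = (1.000000, -0.555556, -0.222222)
Gv1 = (-4.111111, 6.777778, -5.444444); divide by 6.777778 → v2 = (-0.606557, 1.000000, -0.803279)
Requested entry of v2: 147/-183 = -0.80328

-0.80328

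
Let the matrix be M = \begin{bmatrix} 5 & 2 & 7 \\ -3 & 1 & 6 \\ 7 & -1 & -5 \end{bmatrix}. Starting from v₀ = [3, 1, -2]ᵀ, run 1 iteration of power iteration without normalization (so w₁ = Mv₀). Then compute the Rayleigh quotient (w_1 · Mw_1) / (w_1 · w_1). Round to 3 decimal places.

λ ≈ -4.381

w1 = Mv₀ = (3, -20, 30)
Mw1 = (185, 151, -109)
w1·Mw1 = 3·185 + (-20)·151 + 30·(-109) = -5735; w1·w1 = 3·3 + (-20)·(-20) + 30·30 = 1309
λ ≈ -5735/1309 = -4.381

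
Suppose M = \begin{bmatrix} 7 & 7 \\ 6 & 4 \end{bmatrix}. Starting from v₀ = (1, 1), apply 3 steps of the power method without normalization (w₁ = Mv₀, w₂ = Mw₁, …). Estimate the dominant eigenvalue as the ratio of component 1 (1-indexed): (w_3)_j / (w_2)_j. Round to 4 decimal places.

12.1667

w1 = Mv₀ = (7·1 + 7·1; 6·1 + 4·1) = (14, 10)
w2 = Mw1 = (7·14 + 7·10; 6·14 + 4·10) = (168, 124)
w3 = Mw2 = (2044, 1504)
Ratio at component: 2044 / 168 = 12.1667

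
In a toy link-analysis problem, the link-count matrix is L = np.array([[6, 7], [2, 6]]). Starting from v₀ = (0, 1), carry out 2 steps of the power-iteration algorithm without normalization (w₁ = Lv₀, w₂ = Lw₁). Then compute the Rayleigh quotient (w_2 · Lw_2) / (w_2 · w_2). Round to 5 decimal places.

w1 = Lv₀ = (7, 6)
w2 = Lw1 = (84, 50)
Lw2 = (854, 468)
w2·Lw2 = 84·854 + 50·468 = 95136; w2·w2 = 84·84 + 50·50 = 9556
λ ≈ 95136/9556 = 9.95563

9.95563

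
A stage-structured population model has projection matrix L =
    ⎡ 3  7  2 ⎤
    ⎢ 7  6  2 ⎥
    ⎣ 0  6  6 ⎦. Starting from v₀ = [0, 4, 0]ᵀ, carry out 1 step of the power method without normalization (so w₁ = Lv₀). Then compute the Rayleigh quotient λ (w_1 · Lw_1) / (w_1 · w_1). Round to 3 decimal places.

w1 = Lv₀ = (3·0 + 7·4 + 2·0; 7·0 + 6·4 + 2·0; 0·0 + 6·4 + 6·0) = (28, 24, 24)
Lw1 = (300, 388, 288)
w1·Lw1 = 28·300 + 24·388 + 24·288 = 24624; w1·w1 = 28·28 + 24·24 + 24·24 = 1936
λ ≈ 24624/1936 = 12.719

12.719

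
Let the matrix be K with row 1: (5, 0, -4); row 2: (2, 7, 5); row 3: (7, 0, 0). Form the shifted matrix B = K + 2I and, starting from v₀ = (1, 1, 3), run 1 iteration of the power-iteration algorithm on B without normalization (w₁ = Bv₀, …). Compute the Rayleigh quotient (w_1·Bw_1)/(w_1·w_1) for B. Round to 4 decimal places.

B = K + 2I has rows (7, 0, -4); (2, 9, 5); (7, 0, 2)
w1 = Bv₀ = (-5, 26, 13)
Bw1 = (-87, 289, -9)
w1·Bw1 = 7832; w1·w1 = 870; μ ≈ 7832/870 = 9.0023

μ ≈ 9.0023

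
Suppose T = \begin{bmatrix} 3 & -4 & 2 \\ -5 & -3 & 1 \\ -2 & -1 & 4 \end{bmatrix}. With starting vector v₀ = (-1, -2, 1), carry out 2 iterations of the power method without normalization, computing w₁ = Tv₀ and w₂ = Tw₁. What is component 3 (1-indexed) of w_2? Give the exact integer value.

w1 = Tv₀ = (3·(-1) + (-4)·(-2) + 2·1; (-5)·(-1) + (-3)·(-2) + 1·1; (-2)·(-1) + (-1)·(-2) + 4·1) = (7, 12, 8)
w2 = Tw1 = (3·7 + (-4)·12 + 2·8; (-5)·7 + (-3)·12 + 1·8; (-2)·7 + (-1)·12 + 4·8) = (-11, -63, 6)
The requested component of w2 is 6.

6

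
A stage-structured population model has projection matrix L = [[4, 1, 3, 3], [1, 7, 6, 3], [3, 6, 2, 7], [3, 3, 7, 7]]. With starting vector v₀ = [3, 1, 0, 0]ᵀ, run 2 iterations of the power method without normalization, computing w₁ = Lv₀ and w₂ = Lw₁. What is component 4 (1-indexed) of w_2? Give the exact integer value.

258

w1 = Lv₀ = (13, 10, 15, 12)
w2 = Lw1 = (143, 209, 213, 258)
The requested component of w2 is 258.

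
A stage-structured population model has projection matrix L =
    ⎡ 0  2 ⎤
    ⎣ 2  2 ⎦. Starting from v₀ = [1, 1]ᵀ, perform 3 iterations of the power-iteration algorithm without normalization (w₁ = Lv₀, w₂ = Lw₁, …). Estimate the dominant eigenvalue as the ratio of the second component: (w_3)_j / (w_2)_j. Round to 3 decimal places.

w1 = Lv₀ = (2, 4)
w2 = Lw1 = (8, 12)
w3 = Lw2 = (24, 40)
Ratio at component: 40 / 12 = 3.333

3.333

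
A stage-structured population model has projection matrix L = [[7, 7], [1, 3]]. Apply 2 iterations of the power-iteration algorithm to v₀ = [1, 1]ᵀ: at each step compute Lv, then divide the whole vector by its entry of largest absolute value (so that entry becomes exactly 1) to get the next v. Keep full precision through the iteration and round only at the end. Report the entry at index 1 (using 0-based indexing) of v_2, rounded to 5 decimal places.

Lv0 = (14.000000, 4.000000); divide by 14.000000 → v1 = (1.000000, 0.285714)
Lv1 = (9.000000, 1.857143); divide by 9.000000 → v2 = (1.000000, 0.206349)
Requested entry of v2: 26/126 = 0.20635

0.20635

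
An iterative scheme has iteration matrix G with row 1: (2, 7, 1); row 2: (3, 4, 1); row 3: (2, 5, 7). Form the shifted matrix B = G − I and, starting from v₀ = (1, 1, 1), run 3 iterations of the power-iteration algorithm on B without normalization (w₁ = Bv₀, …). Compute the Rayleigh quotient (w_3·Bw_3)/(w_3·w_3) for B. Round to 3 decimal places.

B = G − I has rows (1, 7, 1); (3, 3, 1); (2, 5, 6)
w1 = Bv₀ = (9, 7, 13)
w2 = Bw1 = (71, 61, 131)
w3 = Bw2 = (629, 527, 1233)
Bw3 = (5551, 4701, 11291)
w3·Bw3 = 19890809; w3·w3 = 2193659; μ ≈ 19890809/2193659 = 9.067

μ ≈ 9.067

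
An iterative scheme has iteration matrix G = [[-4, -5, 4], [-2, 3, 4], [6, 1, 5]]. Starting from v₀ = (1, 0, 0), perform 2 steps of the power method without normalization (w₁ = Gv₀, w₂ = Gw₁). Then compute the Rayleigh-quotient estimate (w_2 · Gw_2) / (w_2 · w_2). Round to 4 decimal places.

-4.5338

w1 = Gv₀ = ((-4)·1 + (-5)·0 + 4·0; (-2)·1 + 3·0 + 4·0; 6·1 + 1·0 + 5·0) = (-4, -2, 6)
w2 = Gw1 = ((-4)·(-4) + (-5)·(-2) + 4·6; (-2)·(-4) + 3·(-2) + 4·6; 6·(-4) + 1·(-2) + 5·6) = (50, 26, 4)
Gw2 = (-314, -6, 346)
w2·Gw2 = 50·(-314) + 26·(-6) + 4·346 = -14472; w2·w2 = 50·50 + 26·26 + 4·4 = 3192
λ ≈ -14472/3192 = -4.5338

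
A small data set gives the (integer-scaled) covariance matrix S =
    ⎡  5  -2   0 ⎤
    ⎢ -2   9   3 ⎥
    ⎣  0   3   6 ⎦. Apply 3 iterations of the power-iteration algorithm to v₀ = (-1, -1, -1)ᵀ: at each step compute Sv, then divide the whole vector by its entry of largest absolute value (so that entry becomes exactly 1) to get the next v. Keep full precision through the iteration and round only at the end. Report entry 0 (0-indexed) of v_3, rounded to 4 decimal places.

Sv0 = (-3.00000, -10.00000, -9.00000); divide by -10.00000 → v1 = (0.30000, 1.00000, 0.90000)
Sv1 = (-0.50000, 11.10000, 8.40000); divide by 11.10000 → v2 = (-0.04505, 1.00000, 0.75676)
Sv2 = (-2.22523, 11.36036, 7.54054); divide by 11.36036 → v3 = (-0.19588, 1.00000, 0.66376)
Requested entry of v3: 247/-1261 = -0.1959

-0.1959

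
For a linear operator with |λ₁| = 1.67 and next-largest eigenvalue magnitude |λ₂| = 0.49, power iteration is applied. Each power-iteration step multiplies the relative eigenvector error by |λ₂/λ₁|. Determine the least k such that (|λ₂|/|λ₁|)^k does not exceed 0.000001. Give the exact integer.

12

|λ₂/λ₁| = 0.49/1.67 = 0.29341
Need k ≥ ln(0.000001) / ln(0.29341) = -13.8155 / -1.2262 ≈ 11.267
Smallest integer k satisfying the bound: 12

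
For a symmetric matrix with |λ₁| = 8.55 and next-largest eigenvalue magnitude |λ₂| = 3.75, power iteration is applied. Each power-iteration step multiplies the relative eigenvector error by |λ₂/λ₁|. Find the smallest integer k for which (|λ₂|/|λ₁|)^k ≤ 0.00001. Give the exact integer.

|λ₂/λ₁| = 3.75/8.55 = 0.43860
Need k ≥ ln(0.00001) / ln(0.43860) = -11.5129 / -0.8242 ≈ 13.969
Smallest integer k satisfying the bound: 14

14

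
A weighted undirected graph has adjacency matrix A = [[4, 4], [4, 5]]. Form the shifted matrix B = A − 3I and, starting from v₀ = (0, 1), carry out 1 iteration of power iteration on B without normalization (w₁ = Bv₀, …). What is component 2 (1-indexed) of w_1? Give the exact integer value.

2

B = A − 3I has rows (1, 4); (4, 2)
w1 = Bv₀ = (1·0 + 4·1; 4·0 + 2·1) = (4, 2)
Requested component of w1: 2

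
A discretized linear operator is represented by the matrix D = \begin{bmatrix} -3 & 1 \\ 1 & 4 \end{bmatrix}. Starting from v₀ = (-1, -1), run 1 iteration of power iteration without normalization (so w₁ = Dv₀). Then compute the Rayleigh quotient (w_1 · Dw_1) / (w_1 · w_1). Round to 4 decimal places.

λ ≈ 2.3448

w1 = Dv₀ = ((-3)·(-1) + 1·(-1); 1·(-1) + 4·(-1)) = (2, -5)
Dw1 = (-11, -18)
w1·Dw1 = 2·(-11) + (-5)·(-18) = 68; w1·w1 = 2·2 + (-5)·(-5) = 29
λ ≈ 68/29 = 2.3448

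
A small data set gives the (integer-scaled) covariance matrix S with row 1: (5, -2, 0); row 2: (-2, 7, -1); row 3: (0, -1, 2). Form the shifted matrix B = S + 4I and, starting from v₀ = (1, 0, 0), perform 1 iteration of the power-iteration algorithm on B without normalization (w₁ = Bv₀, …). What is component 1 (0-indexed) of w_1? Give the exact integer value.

B = S + 4I has rows (9, -2, 0); (-2, 11, -1); (0, -1, 6)
w1 = Bv₀ = (9·1 + (-2)·0 + 0·0; (-2)·1 + 11·0 + (-1)·0; 0·1 + (-1)·0 + 6·0) = (9, -2, 0)
Requested component of w1: -2

-2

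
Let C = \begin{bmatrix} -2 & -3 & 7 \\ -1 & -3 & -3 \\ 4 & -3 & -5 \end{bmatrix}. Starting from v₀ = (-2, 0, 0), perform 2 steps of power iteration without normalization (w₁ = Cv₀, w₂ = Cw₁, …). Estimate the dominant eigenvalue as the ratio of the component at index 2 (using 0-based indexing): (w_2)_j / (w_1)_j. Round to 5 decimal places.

w1 = Cv₀ = (4, 2, -8)
w2 = Cw1 = (-70, 14, 50)
Ratio at component: 50 / -8 = -6.25000

λ ≈ -6.25000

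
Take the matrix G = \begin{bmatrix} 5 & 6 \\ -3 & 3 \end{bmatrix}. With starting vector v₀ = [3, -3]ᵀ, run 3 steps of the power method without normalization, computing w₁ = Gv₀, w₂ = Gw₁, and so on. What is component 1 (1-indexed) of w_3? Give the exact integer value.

-885

w1 = Gv₀ = (5·3 + 6·(-3); (-3)·3 + 3·(-3)) = (-3, -18)
w2 = Gw1 = (5·(-3) + 6·(-18); (-3)·(-3) + 3·(-18)) = (-123, -45)
w3 = Gw2 = (-885, 234)
The requested component of w3 is -885.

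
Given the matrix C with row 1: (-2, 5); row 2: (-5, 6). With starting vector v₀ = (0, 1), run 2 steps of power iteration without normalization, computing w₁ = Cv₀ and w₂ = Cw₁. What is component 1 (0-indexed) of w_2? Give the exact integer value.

w1 = Cv₀ = ((-2)·0 + 5·1; (-5)·0 + 6·1) = (5, 6)
w2 = Cw1 = ((-2)·5 + 5·6; (-5)·5 + 6·6) = (20, 11)
The requested component of w2 is 11.

11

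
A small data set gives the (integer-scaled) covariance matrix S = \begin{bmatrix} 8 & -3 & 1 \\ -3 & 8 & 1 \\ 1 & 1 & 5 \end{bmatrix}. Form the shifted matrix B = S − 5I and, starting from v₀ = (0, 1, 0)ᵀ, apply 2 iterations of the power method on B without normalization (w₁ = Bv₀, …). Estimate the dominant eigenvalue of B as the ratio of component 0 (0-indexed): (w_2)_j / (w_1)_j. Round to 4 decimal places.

μ ≈ 5.6667

B = S − 5I has rows (3, -3, 1); (-3, 3, 1); (1, 1, 0)
w1 = Bv₀ = (-3, 3, 1)
w2 = Bw1 = (-17, 19, 0)
Ratio: -17/-3 = 5.6667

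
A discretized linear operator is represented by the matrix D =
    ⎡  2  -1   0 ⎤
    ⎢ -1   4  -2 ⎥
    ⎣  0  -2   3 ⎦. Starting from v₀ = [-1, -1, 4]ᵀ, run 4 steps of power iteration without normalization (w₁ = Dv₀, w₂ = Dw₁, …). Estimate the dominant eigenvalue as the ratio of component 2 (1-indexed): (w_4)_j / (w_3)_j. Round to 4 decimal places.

λ ≈ 5.7981

w1 = Dv₀ = (2·(-1) + (-1)·(-1) + 0·4; (-1)·(-1) + 4·(-1) + (-2)·4; 0·(-1) + (-2)·(-1) + 3·4) = (-1, -11, 14)
w2 = Dw1 = (2·(-1) + (-1)·(-11) + 0·14; (-1)·(-1) + 4·(-11) + (-2)·14; 0·(-1) + (-2)·(-11) + 3·14) = (9, -71, 64)
w3 = Dw2 = (89, -421, 334)
w4 = Dw3 = (599, -2441, 1844)
Ratio at component: -2441 / -421 = 5.7981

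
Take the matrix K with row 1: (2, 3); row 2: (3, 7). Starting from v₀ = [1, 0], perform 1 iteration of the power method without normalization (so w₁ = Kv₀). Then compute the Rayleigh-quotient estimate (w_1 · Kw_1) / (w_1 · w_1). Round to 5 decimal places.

w1 = Kv₀ = (2·1 + 3·0; 3·1 + 7·0) = (2, 3)
Kw1 = (13, 27)
w1·Kw1 = 2·13 + 3·27 = 107; w1·w1 = 2·2 + 3·3 = 13
λ ≈ 107/13 = 8.23077

8.23077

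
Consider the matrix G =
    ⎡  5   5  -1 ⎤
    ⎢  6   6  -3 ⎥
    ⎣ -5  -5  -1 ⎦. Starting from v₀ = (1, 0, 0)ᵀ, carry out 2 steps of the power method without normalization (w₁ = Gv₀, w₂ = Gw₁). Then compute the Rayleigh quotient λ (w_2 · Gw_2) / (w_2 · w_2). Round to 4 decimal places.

w1 = Gv₀ = (5·1 + 5·0 + (-1)·0; 6·1 + 6·0 + (-3)·0; (-5)·1 + (-5)·0 + (-1)·0) = (5, 6, -5)
w2 = Gw1 = (5·5 + 5·6 + (-1)·(-5); 6·5 + 6·6 + (-3)·(-5); (-5)·5 + (-5)·6 + (-1)·(-5)) = (60, 81, -50)
Gw2 = (755, 996, -655)
w2·Gw2 = 60·755 + 81·996 + (-50)·(-655) = 158726; w2·w2 = 60·60 + 81·81 + (-50)·(-50) = 12661
λ ≈ 158726/12661 = 12.5366

12.5366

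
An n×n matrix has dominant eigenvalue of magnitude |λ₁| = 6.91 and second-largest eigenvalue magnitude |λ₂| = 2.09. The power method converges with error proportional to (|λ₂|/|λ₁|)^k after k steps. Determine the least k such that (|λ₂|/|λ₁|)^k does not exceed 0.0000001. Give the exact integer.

14

|λ₂/λ₁| = 2.09/6.91 = 0.30246
Need k ≥ ln(0.0000001) / ln(0.30246) = -16.1181 / -1.1958 ≈ 13.479
Smallest integer k satisfying the bound: 14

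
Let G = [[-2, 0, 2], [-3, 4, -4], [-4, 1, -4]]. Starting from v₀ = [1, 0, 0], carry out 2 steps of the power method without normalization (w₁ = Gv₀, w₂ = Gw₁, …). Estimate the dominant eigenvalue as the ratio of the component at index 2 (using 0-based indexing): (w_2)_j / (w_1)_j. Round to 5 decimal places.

λ ≈ -5.25000

w1 = Gv₀ = (-2, -3, -4)
w2 = Gw1 = (-4, 10, 21)
Ratio at component: 21 / -4 = -5.25000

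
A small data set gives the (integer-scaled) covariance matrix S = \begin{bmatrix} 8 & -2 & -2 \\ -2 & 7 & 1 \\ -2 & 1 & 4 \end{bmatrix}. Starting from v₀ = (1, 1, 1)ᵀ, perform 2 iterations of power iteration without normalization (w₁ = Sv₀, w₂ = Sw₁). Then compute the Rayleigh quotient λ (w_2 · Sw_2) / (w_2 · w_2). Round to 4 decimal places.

w1 = Sv₀ = (4, 6, 3)
w2 = Sw1 = (14, 37, 10)
Sw2 = (18, 241, 49)
w2·Sw2 = 14·18 + 37·241 + 10·49 = 9659; w2·w2 = 14·14 + 37·37 + 10·10 = 1665
λ ≈ 9659/1665 = 5.8012

λ ≈ 5.8012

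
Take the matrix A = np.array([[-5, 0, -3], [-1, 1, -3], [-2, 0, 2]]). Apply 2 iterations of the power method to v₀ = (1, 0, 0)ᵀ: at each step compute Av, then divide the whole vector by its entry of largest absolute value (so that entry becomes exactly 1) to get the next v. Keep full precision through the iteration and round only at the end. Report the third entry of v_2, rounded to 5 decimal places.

0.19355

Av0 = (-5.000000, -1.000000, -2.000000); divide by -5.000000 → v1 = (1.000000, 0.200000, 0.400000)
Av1 = (-6.200000, -2.000000, -1.200000); divide by -6.200000 → v2 = (1.000000, 0.322581, 0.193548)
Requested entry of v2: 6/31 = 0.19355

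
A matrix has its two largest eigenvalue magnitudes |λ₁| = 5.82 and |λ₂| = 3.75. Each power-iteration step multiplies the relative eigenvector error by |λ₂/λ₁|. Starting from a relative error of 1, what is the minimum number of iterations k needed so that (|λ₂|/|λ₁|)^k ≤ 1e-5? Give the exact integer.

27

|λ₂/λ₁| = 3.75/5.82 = 0.64433
Need k ≥ ln(1e-5) / ln(0.64433) = -11.5129 / -0.4395 ≈ 26.193
Smallest integer k satisfying the bound: 27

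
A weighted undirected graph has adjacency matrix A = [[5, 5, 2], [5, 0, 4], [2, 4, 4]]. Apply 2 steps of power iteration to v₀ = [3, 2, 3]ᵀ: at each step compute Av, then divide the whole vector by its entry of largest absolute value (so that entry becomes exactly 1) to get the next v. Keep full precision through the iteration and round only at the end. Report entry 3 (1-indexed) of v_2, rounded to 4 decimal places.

0.8012

Av0 = (31.00000, 27.00000, 26.00000); divide by 31.00000 → v1 = (1.00000, 0.87097, 0.83871)
Av1 = (11.03226, 8.35484, 8.83871); divide by 11.03226 → v2 = (1.00000, 0.75731, 0.80117)
Requested entry of v2: 274/342 = 0.8012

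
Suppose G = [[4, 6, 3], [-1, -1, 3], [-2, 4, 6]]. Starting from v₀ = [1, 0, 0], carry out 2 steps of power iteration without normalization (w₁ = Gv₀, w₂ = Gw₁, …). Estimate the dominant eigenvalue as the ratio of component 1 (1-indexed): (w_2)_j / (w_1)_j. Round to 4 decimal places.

w1 = Gv₀ = (4·1 + 6·0 + 3·0; (-1)·1 + (-1)·0 + 3·0; (-2)·1 + 4·0 + 6·0) = (4, -1, -2)
w2 = Gw1 = (4·4 + 6·(-1) + 3·(-2); (-1)·4 + (-1)·(-1) + 3·(-2); (-2)·4 + 4·(-1) + 6·(-2)) = (4, -9, -24)
Ratio at component: 4 / 4 = 1.0000

1.0000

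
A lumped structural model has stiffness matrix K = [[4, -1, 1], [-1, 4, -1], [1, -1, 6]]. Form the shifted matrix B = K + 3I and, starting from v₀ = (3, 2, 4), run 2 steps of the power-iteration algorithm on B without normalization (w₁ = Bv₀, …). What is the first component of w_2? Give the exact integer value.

B = K + 3I has rows (7, -1, 1); (-1, 7, -1); (1, -1, 9)
w1 = Bv₀ = (23, 7, 37)
w2 = Bw1 = (191, -11, 349)
Requested component of w2: 191

191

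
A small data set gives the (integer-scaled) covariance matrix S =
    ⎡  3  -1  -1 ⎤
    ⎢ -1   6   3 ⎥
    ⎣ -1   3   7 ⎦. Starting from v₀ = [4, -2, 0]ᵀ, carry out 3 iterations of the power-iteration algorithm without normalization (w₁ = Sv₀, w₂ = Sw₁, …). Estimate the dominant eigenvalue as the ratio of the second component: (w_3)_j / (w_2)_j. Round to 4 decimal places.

w1 = Sv₀ = (3·4 + (-1)·(-2) + (-1)·0; (-1)·4 + 6·(-2) + 3·0; (-1)·4 + 3·(-2) + 7·0) = (14, -16, -10)
w2 = Sw1 = (3·14 + (-1)·(-16) + (-1)·(-10); (-1)·14 + 6·(-16) + 3·(-10); (-1)·14 + 3·(-16) + 7·(-10)) = (68, -140, -132)
w3 = Sw2 = (476, -1304, -1412)
Ratio at component: -1304 / -140 = 9.3143

λ ≈ 9.3143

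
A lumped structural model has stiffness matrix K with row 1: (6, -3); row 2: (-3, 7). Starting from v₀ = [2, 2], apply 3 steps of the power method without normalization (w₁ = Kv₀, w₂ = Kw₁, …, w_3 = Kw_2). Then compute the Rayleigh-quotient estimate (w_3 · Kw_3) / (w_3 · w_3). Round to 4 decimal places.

λ ≈ 8.0280

w1 = Kv₀ = (6, 8)
w2 = Kw1 = (12, 38)
w3 = Kw2 = (-42, 230)
Kw3 = (-942, 1736)
w3·Kw3 = (-42)·(-942) + 230·1736 = 438844; w3·w3 = (-42)·(-42) + 230·230 = 54664
λ ≈ 438844/54664 = 8.0280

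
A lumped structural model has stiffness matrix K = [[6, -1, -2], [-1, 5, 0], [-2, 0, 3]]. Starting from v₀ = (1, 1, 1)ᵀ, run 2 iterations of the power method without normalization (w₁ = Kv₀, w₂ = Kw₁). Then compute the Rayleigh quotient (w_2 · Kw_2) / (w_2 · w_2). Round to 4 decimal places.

4.6878

w1 = Kv₀ = (3, 4, 1)
w2 = Kw1 = (12, 17, -3)
Kw2 = (61, 73, -33)
w2·Kw2 = 12·61 + 17·73 + (-3)·(-33) = 2072; w2·w2 = 12·12 + 17·17 + (-3)·(-3) = 442
λ ≈ 2072/442 = 4.6878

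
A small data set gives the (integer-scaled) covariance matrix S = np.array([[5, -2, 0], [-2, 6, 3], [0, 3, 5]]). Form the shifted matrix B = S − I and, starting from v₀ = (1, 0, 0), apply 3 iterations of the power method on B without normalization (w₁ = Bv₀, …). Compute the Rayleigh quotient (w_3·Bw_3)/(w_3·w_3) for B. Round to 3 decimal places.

7.857

B = S − I has rows (4, -2, 0); (-2, 5, 3); (0, 3, 4)
w1 = Bv₀ = (4·1 + (-2)·0 + 0·0; (-2)·1 + 5·0 + 3·0; 0·1 + 3·0 + 4·0) = (4, -2, 0)
w2 = Bw1 = (4·4 + (-2)·(-2) + 0·0; (-2)·4 + 5·(-2) + 3·0; 0·4 + 3·(-2) + 4·0) = (20, -18, -6)
w3 = Bw2 = (116, -148, -78)
Bw3 = (760, -1206, -756)
w3·Bw3 = 325616; w3·w3 = 41444; μ ≈ 325616/41444 = 7.857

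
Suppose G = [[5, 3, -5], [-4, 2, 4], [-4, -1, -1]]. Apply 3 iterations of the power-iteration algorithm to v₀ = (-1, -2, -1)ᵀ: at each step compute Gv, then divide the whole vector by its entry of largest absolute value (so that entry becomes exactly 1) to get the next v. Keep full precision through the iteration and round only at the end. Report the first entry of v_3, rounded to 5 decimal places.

Gv0 = (-6.000000, -4.000000, 7.000000); divide by 7.000000 → v1 = (-0.857143, -0.571429, 1.000000)
Gv1 = (-11.000000, 6.285714, 3.000000); divide by -11.000000 → v2 = (1.000000, -0.571429, -0.272727)
Gv2 = (4.649351, -6.233766, -3.155844); divide by -6.233766 → v3 = (-0.745833, 1.000000, 0.506250)
Requested entry of v3: -358/480 = -0.74583

-0.74583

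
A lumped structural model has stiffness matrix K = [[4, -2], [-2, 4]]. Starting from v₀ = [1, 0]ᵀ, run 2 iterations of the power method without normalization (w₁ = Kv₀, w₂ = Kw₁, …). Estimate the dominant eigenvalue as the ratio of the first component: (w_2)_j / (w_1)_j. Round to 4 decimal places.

λ ≈ 5.0000

w1 = Kv₀ = (4, -2)
w2 = Kw1 = (20, -16)
Ratio at component: 20 / 4 = 5.0000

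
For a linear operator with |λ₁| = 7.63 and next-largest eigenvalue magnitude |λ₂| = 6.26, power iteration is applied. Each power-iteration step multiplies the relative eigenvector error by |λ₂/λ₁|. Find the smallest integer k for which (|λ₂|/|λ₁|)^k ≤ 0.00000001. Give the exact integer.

|λ₂/λ₁| = 6.26/7.63 = 0.82045
Need k ≥ ln(0.00000001) / ln(0.82045) = -18.4207 / -0.1979 ≈ 93.077
Smallest integer k satisfying the bound: 94

94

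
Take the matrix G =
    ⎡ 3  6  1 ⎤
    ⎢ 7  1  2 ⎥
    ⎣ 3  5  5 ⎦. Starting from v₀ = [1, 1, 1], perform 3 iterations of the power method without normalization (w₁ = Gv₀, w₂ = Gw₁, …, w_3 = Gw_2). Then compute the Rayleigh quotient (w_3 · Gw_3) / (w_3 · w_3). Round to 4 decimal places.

w1 = Gv₀ = (3·1 + 6·1 + 1·1; 7·1 + 1·1 + 2·1; 3·1 + 5·1 + 5·1) = (10, 10, 13)
w2 = Gw1 = (3·10 + 6·10 + 1·13; 7·10 + 1·10 + 2·13; 3·10 + 5·10 + 5·13) = (103, 106, 145)
w3 = Gw2 = (1090, 1117, 1564)
Gw3 = (11536, 11875, 16675)
w3·Gw3 = 1090·11536 + 1117·11875 + 1564·16675 = 51918315; w3·w3 = 1090·1090 + 1117·1117 + 1564·1564 = 4881885
λ ≈ 51918315/4881885 = 10.6349

λ ≈ 10.6349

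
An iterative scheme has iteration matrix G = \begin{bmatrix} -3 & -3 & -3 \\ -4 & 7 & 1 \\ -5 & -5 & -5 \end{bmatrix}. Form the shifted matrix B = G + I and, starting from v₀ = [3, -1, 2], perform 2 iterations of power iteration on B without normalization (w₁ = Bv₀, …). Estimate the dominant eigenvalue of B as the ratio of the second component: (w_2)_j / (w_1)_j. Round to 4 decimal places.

B = G + I has rows (-2, -3, -3); (-4, 8, 1); (-5, -5, -4)
w1 = Bv₀ = (-9, -18, -18)
w2 = Bw1 = (126, -126, 207)
Ratio: -126/-18 = 7.0000

7.0000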